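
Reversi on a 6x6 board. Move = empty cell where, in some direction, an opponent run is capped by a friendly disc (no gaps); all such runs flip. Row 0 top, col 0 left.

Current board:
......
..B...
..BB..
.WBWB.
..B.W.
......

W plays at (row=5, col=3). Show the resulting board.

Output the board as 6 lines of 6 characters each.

Place W at (5,3); scan 8 dirs for brackets.
Dir NW: opp run (4,2) capped by W -> flip
Dir N: first cell '.' (not opp) -> no flip
Dir NE: first cell 'W' (not opp) -> no flip
Dir W: first cell '.' (not opp) -> no flip
Dir E: first cell '.' (not opp) -> no flip
Dir SW: edge -> no flip
Dir S: edge -> no flip
Dir SE: edge -> no flip
All flips: (4,2)

Answer: ......
..B...
..BB..
.WBWB.
..W.W.
...W..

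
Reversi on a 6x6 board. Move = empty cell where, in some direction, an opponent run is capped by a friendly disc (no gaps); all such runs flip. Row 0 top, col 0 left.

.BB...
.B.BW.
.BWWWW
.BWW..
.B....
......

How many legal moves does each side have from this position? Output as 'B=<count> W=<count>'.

-- B to move --
(0,3): no bracket -> illegal
(0,4): no bracket -> illegal
(0,5): flips 3 -> legal
(1,2): no bracket -> illegal
(1,5): flips 1 -> legal
(3,4): flips 2 -> legal
(3,5): flips 1 -> legal
(4,2): no bracket -> illegal
(4,3): flips 3 -> legal
(4,4): flips 2 -> legal
B mobility = 6
-- W to move --
(0,0): flips 1 -> legal
(0,3): flips 1 -> legal
(0,4): flips 1 -> legal
(1,0): flips 1 -> legal
(1,2): flips 1 -> legal
(2,0): flips 1 -> legal
(3,0): flips 1 -> legal
(4,0): flips 1 -> legal
(4,2): no bracket -> illegal
(5,0): flips 1 -> legal
(5,1): no bracket -> illegal
(5,2): no bracket -> illegal
W mobility = 9

Answer: B=6 W=9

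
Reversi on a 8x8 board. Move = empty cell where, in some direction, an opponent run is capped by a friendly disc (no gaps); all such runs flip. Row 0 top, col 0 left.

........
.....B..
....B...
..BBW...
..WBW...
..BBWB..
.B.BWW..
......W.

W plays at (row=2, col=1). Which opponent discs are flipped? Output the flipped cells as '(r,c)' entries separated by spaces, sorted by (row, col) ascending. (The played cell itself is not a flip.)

Dir NW: first cell '.' (not opp) -> no flip
Dir N: first cell '.' (not opp) -> no flip
Dir NE: first cell '.' (not opp) -> no flip
Dir W: first cell '.' (not opp) -> no flip
Dir E: first cell '.' (not opp) -> no flip
Dir SW: first cell '.' (not opp) -> no flip
Dir S: first cell '.' (not opp) -> no flip
Dir SE: opp run (3,2) (4,3) capped by W -> flip

Answer: (3,2) (4,3)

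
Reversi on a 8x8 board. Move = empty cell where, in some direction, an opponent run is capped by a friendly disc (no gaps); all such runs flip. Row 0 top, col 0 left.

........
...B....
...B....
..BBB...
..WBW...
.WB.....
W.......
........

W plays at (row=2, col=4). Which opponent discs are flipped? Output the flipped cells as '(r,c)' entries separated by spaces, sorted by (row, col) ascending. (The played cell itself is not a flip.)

Answer: (3,3) (3,4)

Derivation:
Dir NW: opp run (1,3), next='.' -> no flip
Dir N: first cell '.' (not opp) -> no flip
Dir NE: first cell '.' (not opp) -> no flip
Dir W: opp run (2,3), next='.' -> no flip
Dir E: first cell '.' (not opp) -> no flip
Dir SW: opp run (3,3) capped by W -> flip
Dir S: opp run (3,4) capped by W -> flip
Dir SE: first cell '.' (not opp) -> no flip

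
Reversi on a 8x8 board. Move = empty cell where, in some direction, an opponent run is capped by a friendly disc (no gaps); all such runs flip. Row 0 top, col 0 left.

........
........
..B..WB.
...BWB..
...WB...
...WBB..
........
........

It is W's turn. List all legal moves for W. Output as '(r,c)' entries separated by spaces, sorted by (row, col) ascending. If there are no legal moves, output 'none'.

(1,1): no bracket -> illegal
(1,2): no bracket -> illegal
(1,3): no bracket -> illegal
(1,5): no bracket -> illegal
(1,6): no bracket -> illegal
(1,7): flips 3 -> legal
(2,1): no bracket -> illegal
(2,3): flips 1 -> legal
(2,4): no bracket -> illegal
(2,7): flips 1 -> legal
(3,1): no bracket -> illegal
(3,2): flips 1 -> legal
(3,6): flips 1 -> legal
(3,7): no bracket -> illegal
(4,2): no bracket -> illegal
(4,5): flips 2 -> legal
(4,6): no bracket -> illegal
(5,6): flips 2 -> legal
(6,3): no bracket -> illegal
(6,4): flips 2 -> legal
(6,5): flips 1 -> legal
(6,6): no bracket -> illegal

Answer: (1,7) (2,3) (2,7) (3,2) (3,6) (4,5) (5,6) (6,4) (6,5)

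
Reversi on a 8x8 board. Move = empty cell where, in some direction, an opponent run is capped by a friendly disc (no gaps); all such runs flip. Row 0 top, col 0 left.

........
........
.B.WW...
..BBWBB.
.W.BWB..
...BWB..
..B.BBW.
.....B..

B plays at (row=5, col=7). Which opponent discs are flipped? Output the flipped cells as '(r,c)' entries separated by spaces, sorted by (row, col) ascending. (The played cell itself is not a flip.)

Answer: (6,6)

Derivation:
Dir NW: first cell '.' (not opp) -> no flip
Dir N: first cell '.' (not opp) -> no flip
Dir NE: edge -> no flip
Dir W: first cell '.' (not opp) -> no flip
Dir E: edge -> no flip
Dir SW: opp run (6,6) capped by B -> flip
Dir S: first cell '.' (not opp) -> no flip
Dir SE: edge -> no flip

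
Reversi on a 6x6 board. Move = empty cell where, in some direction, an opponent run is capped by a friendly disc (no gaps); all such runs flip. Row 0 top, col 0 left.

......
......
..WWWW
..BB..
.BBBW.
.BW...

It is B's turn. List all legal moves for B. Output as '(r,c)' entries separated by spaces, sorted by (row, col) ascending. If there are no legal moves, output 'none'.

Answer: (1,1) (1,2) (1,3) (1,4) (1,5) (4,5) (5,3) (5,5)

Derivation:
(1,1): flips 1 -> legal
(1,2): flips 1 -> legal
(1,3): flips 1 -> legal
(1,4): flips 1 -> legal
(1,5): flips 1 -> legal
(2,1): no bracket -> illegal
(3,1): no bracket -> illegal
(3,4): no bracket -> illegal
(3,5): no bracket -> illegal
(4,5): flips 1 -> legal
(5,3): flips 1 -> legal
(5,4): no bracket -> illegal
(5,5): flips 1 -> legal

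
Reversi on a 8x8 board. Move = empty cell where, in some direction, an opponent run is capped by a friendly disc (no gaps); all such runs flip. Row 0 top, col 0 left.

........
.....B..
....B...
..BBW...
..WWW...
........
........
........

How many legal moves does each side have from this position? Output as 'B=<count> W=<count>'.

-- B to move --
(2,3): no bracket -> illegal
(2,5): no bracket -> illegal
(3,1): no bracket -> illegal
(3,5): flips 1 -> legal
(4,1): no bracket -> illegal
(4,5): no bracket -> illegal
(5,1): flips 1 -> legal
(5,2): flips 1 -> legal
(5,3): flips 1 -> legal
(5,4): flips 3 -> legal
(5,5): flips 1 -> legal
B mobility = 6
-- W to move --
(0,4): no bracket -> illegal
(0,5): no bracket -> illegal
(0,6): flips 3 -> legal
(1,3): no bracket -> illegal
(1,4): flips 1 -> legal
(1,6): no bracket -> illegal
(2,1): flips 1 -> legal
(2,2): flips 2 -> legal
(2,3): flips 1 -> legal
(2,5): no bracket -> illegal
(2,6): no bracket -> illegal
(3,1): flips 2 -> legal
(3,5): no bracket -> illegal
(4,1): no bracket -> illegal
W mobility = 6

Answer: B=6 W=6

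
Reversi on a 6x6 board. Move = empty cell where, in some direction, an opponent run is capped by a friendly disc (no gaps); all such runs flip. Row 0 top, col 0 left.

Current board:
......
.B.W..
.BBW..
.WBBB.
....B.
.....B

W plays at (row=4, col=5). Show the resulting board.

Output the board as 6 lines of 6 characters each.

Answer: ......
.B.W..
.BBW..
.WBBW.
....BW
.....B

Derivation:
Place W at (4,5); scan 8 dirs for brackets.
Dir NW: opp run (3,4) capped by W -> flip
Dir N: first cell '.' (not opp) -> no flip
Dir NE: edge -> no flip
Dir W: opp run (4,4), next='.' -> no flip
Dir E: edge -> no flip
Dir SW: first cell '.' (not opp) -> no flip
Dir S: opp run (5,5), next=edge -> no flip
Dir SE: edge -> no flip
All flips: (3,4)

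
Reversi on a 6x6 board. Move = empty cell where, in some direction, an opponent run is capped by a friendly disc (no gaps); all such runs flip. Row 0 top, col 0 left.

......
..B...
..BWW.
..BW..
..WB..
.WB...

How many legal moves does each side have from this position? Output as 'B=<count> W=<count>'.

-- B to move --
(1,3): flips 2 -> legal
(1,4): flips 1 -> legal
(1,5): no bracket -> illegal
(2,5): flips 2 -> legal
(3,1): no bracket -> illegal
(3,4): flips 2 -> legal
(3,5): no bracket -> illegal
(4,0): no bracket -> illegal
(4,1): flips 1 -> legal
(4,4): flips 1 -> legal
(5,0): flips 1 -> legal
(5,3): no bracket -> illegal
B mobility = 7
-- W to move --
(0,1): flips 1 -> legal
(0,2): flips 3 -> legal
(0,3): no bracket -> illegal
(1,1): flips 1 -> legal
(1,3): no bracket -> illegal
(2,1): flips 1 -> legal
(3,1): flips 1 -> legal
(3,4): no bracket -> illegal
(4,1): flips 1 -> legal
(4,4): flips 1 -> legal
(5,3): flips 2 -> legal
(5,4): no bracket -> illegal
W mobility = 8

Answer: B=7 W=8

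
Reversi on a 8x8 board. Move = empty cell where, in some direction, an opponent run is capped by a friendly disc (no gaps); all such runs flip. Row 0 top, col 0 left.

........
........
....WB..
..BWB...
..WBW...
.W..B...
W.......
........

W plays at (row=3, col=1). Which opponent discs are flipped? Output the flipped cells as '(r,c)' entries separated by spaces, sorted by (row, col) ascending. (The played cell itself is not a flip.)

Dir NW: first cell '.' (not opp) -> no flip
Dir N: first cell '.' (not opp) -> no flip
Dir NE: first cell '.' (not opp) -> no flip
Dir W: first cell '.' (not opp) -> no flip
Dir E: opp run (3,2) capped by W -> flip
Dir SW: first cell '.' (not opp) -> no flip
Dir S: first cell '.' (not opp) -> no flip
Dir SE: first cell 'W' (not opp) -> no flip

Answer: (3,2)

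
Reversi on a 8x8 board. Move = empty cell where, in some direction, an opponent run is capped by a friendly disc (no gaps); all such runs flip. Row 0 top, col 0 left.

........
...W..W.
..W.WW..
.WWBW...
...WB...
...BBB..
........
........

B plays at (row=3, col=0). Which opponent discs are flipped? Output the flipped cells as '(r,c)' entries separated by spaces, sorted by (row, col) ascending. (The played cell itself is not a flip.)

Dir NW: edge -> no flip
Dir N: first cell '.' (not opp) -> no flip
Dir NE: first cell '.' (not opp) -> no flip
Dir W: edge -> no flip
Dir E: opp run (3,1) (3,2) capped by B -> flip
Dir SW: edge -> no flip
Dir S: first cell '.' (not opp) -> no flip
Dir SE: first cell '.' (not opp) -> no flip

Answer: (3,1) (3,2)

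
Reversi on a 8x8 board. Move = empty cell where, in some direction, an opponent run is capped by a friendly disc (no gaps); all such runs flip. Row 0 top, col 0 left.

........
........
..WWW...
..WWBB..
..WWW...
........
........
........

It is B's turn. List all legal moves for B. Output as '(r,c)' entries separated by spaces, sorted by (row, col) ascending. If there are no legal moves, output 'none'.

(1,1): no bracket -> illegal
(1,2): flips 1 -> legal
(1,3): flips 1 -> legal
(1,4): flips 1 -> legal
(1,5): no bracket -> illegal
(2,1): no bracket -> illegal
(2,5): no bracket -> illegal
(3,1): flips 2 -> legal
(4,1): no bracket -> illegal
(4,5): no bracket -> illegal
(5,1): no bracket -> illegal
(5,2): flips 1 -> legal
(5,3): flips 1 -> legal
(5,4): flips 1 -> legal
(5,5): no bracket -> illegal

Answer: (1,2) (1,3) (1,4) (3,1) (5,2) (5,3) (5,4)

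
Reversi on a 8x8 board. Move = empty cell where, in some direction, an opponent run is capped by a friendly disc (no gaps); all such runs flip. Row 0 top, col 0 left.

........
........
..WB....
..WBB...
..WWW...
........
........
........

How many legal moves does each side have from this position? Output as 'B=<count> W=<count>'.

-- B to move --
(1,1): flips 1 -> legal
(1,2): no bracket -> illegal
(1,3): no bracket -> illegal
(2,1): flips 1 -> legal
(3,1): flips 1 -> legal
(3,5): no bracket -> illegal
(4,1): flips 1 -> legal
(4,5): no bracket -> illegal
(5,1): flips 1 -> legal
(5,2): flips 1 -> legal
(5,3): flips 1 -> legal
(5,4): flips 1 -> legal
(5,5): flips 1 -> legal
B mobility = 9
-- W to move --
(1,2): no bracket -> illegal
(1,3): flips 2 -> legal
(1,4): flips 1 -> legal
(2,4): flips 3 -> legal
(2,5): flips 1 -> legal
(3,5): flips 2 -> legal
(4,5): no bracket -> illegal
W mobility = 5

Answer: B=9 W=5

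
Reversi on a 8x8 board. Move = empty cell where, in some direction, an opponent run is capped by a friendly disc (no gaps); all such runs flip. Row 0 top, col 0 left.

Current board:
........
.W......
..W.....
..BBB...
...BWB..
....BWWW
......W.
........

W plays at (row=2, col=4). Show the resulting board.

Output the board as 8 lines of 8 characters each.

Place W at (2,4); scan 8 dirs for brackets.
Dir NW: first cell '.' (not opp) -> no flip
Dir N: first cell '.' (not opp) -> no flip
Dir NE: first cell '.' (not opp) -> no flip
Dir W: first cell '.' (not opp) -> no flip
Dir E: first cell '.' (not opp) -> no flip
Dir SW: opp run (3,3), next='.' -> no flip
Dir S: opp run (3,4) capped by W -> flip
Dir SE: first cell '.' (not opp) -> no flip
All flips: (3,4)

Answer: ........
.W......
..W.W...
..BBW...
...BWB..
....BWWW
......W.
........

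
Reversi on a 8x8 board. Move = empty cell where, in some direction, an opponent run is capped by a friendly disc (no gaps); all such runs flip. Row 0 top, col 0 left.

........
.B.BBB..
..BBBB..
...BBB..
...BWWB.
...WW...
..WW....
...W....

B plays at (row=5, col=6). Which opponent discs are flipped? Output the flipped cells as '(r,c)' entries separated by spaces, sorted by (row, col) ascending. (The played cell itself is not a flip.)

Dir NW: opp run (4,5) capped by B -> flip
Dir N: first cell 'B' (not opp) -> no flip
Dir NE: first cell '.' (not opp) -> no flip
Dir W: first cell '.' (not opp) -> no flip
Dir E: first cell '.' (not opp) -> no flip
Dir SW: first cell '.' (not opp) -> no flip
Dir S: first cell '.' (not opp) -> no flip
Dir SE: first cell '.' (not opp) -> no flip

Answer: (4,5)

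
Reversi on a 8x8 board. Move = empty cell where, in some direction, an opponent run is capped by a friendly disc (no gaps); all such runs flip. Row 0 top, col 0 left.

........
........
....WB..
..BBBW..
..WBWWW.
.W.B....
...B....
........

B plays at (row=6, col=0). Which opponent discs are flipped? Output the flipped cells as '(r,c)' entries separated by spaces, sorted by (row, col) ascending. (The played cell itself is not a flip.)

Dir NW: edge -> no flip
Dir N: first cell '.' (not opp) -> no flip
Dir NE: opp run (5,1) (4,2) capped by B -> flip
Dir W: edge -> no flip
Dir E: first cell '.' (not opp) -> no flip
Dir SW: edge -> no flip
Dir S: first cell '.' (not opp) -> no flip
Dir SE: first cell '.' (not opp) -> no flip

Answer: (4,2) (5,1)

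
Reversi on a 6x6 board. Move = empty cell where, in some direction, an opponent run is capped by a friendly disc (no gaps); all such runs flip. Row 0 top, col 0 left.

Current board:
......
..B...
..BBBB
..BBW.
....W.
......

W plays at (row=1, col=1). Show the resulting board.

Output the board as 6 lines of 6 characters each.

Place W at (1,1); scan 8 dirs for brackets.
Dir NW: first cell '.' (not opp) -> no flip
Dir N: first cell '.' (not opp) -> no flip
Dir NE: first cell '.' (not opp) -> no flip
Dir W: first cell '.' (not opp) -> no flip
Dir E: opp run (1,2), next='.' -> no flip
Dir SW: first cell '.' (not opp) -> no flip
Dir S: first cell '.' (not opp) -> no flip
Dir SE: opp run (2,2) (3,3) capped by W -> flip
All flips: (2,2) (3,3)

Answer: ......
.WB...
..WBBB
..BWW.
....W.
......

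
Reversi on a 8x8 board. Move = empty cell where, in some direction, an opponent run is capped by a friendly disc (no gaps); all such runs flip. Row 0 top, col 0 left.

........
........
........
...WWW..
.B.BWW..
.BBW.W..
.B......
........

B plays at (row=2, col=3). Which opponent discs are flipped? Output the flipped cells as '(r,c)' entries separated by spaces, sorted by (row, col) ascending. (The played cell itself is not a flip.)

Dir NW: first cell '.' (not opp) -> no flip
Dir N: first cell '.' (not opp) -> no flip
Dir NE: first cell '.' (not opp) -> no flip
Dir W: first cell '.' (not opp) -> no flip
Dir E: first cell '.' (not opp) -> no flip
Dir SW: first cell '.' (not opp) -> no flip
Dir S: opp run (3,3) capped by B -> flip
Dir SE: opp run (3,4) (4,5), next='.' -> no flip

Answer: (3,3)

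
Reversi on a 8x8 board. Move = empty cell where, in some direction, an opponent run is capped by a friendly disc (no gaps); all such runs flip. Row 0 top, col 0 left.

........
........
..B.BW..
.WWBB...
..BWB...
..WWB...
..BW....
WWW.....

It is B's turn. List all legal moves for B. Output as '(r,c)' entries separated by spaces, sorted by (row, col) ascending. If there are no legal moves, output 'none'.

(1,4): no bracket -> illegal
(1,5): no bracket -> illegal
(1,6): flips 1 -> legal
(2,0): flips 1 -> legal
(2,1): flips 2 -> legal
(2,3): no bracket -> illegal
(2,6): flips 1 -> legal
(3,0): flips 2 -> legal
(3,5): no bracket -> illegal
(3,6): no bracket -> illegal
(4,0): flips 1 -> legal
(4,1): no bracket -> illegal
(5,1): flips 2 -> legal
(6,0): no bracket -> illegal
(6,1): flips 2 -> legal
(6,4): flips 2 -> legal
(7,3): flips 3 -> legal
(7,4): no bracket -> illegal

Answer: (1,6) (2,0) (2,1) (2,6) (3,0) (4,0) (5,1) (6,1) (6,4) (7,3)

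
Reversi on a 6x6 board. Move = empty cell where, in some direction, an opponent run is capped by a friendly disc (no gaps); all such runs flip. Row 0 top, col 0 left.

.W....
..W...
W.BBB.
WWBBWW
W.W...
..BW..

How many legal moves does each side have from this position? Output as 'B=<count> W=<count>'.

-- B to move --
(0,0): no bracket -> illegal
(0,2): flips 1 -> legal
(0,3): no bracket -> illegal
(1,0): no bracket -> illegal
(1,1): no bracket -> illegal
(1,3): no bracket -> illegal
(2,1): no bracket -> illegal
(2,5): no bracket -> illegal
(4,1): no bracket -> illegal
(4,3): no bracket -> illegal
(4,4): flips 1 -> legal
(4,5): flips 1 -> legal
(5,0): no bracket -> illegal
(5,1): flips 1 -> legal
(5,4): flips 1 -> legal
B mobility = 5
-- W to move --
(1,1): no bracket -> illegal
(1,3): flips 2 -> legal
(1,4): flips 1 -> legal
(1,5): flips 2 -> legal
(2,1): no bracket -> illegal
(2,5): no bracket -> illegal
(4,1): no bracket -> illegal
(4,3): no bracket -> illegal
(4,4): no bracket -> illegal
(5,1): flips 1 -> legal
W mobility = 4

Answer: B=5 W=4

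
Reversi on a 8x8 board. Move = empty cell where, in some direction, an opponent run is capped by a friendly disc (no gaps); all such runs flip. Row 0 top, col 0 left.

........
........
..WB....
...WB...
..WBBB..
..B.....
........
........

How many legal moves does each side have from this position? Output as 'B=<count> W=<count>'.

-- B to move --
(1,1): flips 2 -> legal
(1,2): no bracket -> illegal
(1,3): no bracket -> illegal
(2,1): flips 1 -> legal
(2,4): no bracket -> illegal
(3,1): no bracket -> illegal
(3,2): flips 2 -> legal
(4,1): flips 1 -> legal
(5,1): no bracket -> illegal
(5,3): no bracket -> illegal
B mobility = 4
-- W to move --
(1,2): no bracket -> illegal
(1,3): flips 1 -> legal
(1,4): no bracket -> illegal
(2,4): flips 1 -> legal
(2,5): no bracket -> illegal
(3,2): no bracket -> illegal
(3,5): flips 1 -> legal
(3,6): no bracket -> illegal
(4,1): no bracket -> illegal
(4,6): flips 3 -> legal
(5,1): no bracket -> illegal
(5,3): flips 1 -> legal
(5,4): no bracket -> illegal
(5,5): flips 1 -> legal
(5,6): no bracket -> illegal
(6,1): no bracket -> illegal
(6,2): flips 1 -> legal
(6,3): no bracket -> illegal
W mobility = 7

Answer: B=4 W=7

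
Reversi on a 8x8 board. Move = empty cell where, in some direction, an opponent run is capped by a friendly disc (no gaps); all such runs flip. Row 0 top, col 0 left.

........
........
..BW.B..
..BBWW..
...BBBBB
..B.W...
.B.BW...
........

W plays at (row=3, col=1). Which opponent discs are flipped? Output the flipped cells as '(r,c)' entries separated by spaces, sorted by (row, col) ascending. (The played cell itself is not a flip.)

Dir NW: first cell '.' (not opp) -> no flip
Dir N: first cell '.' (not opp) -> no flip
Dir NE: opp run (2,2), next='.' -> no flip
Dir W: first cell '.' (not opp) -> no flip
Dir E: opp run (3,2) (3,3) capped by W -> flip
Dir SW: first cell '.' (not opp) -> no flip
Dir S: first cell '.' (not opp) -> no flip
Dir SE: first cell '.' (not opp) -> no flip

Answer: (3,2) (3,3)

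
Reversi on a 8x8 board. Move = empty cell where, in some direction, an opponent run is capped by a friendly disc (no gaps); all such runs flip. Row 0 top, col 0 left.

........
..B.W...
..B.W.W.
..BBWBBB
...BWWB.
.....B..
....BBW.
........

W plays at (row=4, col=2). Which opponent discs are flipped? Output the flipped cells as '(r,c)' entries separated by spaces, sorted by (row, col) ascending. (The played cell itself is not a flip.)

Answer: (3,3) (4,3)

Derivation:
Dir NW: first cell '.' (not opp) -> no flip
Dir N: opp run (3,2) (2,2) (1,2), next='.' -> no flip
Dir NE: opp run (3,3) capped by W -> flip
Dir W: first cell '.' (not opp) -> no flip
Dir E: opp run (4,3) capped by W -> flip
Dir SW: first cell '.' (not opp) -> no flip
Dir S: first cell '.' (not opp) -> no flip
Dir SE: first cell '.' (not opp) -> no flip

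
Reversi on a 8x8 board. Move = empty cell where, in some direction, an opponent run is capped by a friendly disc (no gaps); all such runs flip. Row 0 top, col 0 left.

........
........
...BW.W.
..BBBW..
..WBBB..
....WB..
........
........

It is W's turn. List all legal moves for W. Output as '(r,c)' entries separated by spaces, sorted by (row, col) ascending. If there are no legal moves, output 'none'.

Answer: (2,1) (2,2) (3,1) (3,6) (4,6) (5,3) (5,6) (6,5)

Derivation:
(1,2): no bracket -> illegal
(1,3): no bracket -> illegal
(1,4): no bracket -> illegal
(2,1): flips 2 -> legal
(2,2): flips 2 -> legal
(2,5): no bracket -> illegal
(3,1): flips 3 -> legal
(3,6): flips 1 -> legal
(4,1): no bracket -> illegal
(4,6): flips 3 -> legal
(5,2): no bracket -> illegal
(5,3): flips 1 -> legal
(5,6): flips 1 -> legal
(6,4): no bracket -> illegal
(6,5): flips 2 -> legal
(6,6): no bracket -> illegal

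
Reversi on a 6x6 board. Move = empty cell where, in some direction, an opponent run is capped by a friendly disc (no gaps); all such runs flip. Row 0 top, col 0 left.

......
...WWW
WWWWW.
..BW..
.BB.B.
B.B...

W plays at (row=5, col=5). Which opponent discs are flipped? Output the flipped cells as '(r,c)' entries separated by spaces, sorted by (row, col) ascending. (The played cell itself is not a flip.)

Answer: (4,4)

Derivation:
Dir NW: opp run (4,4) capped by W -> flip
Dir N: first cell '.' (not opp) -> no flip
Dir NE: edge -> no flip
Dir W: first cell '.' (not opp) -> no flip
Dir E: edge -> no flip
Dir SW: edge -> no flip
Dir S: edge -> no flip
Dir SE: edge -> no flip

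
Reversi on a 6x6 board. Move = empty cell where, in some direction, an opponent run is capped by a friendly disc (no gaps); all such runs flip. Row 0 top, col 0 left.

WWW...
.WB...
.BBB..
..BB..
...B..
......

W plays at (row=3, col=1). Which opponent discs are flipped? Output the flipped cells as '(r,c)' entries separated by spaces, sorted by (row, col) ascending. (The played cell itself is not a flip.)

Answer: (2,1)

Derivation:
Dir NW: first cell '.' (not opp) -> no flip
Dir N: opp run (2,1) capped by W -> flip
Dir NE: opp run (2,2), next='.' -> no flip
Dir W: first cell '.' (not opp) -> no flip
Dir E: opp run (3,2) (3,3), next='.' -> no flip
Dir SW: first cell '.' (not opp) -> no flip
Dir S: first cell '.' (not opp) -> no flip
Dir SE: first cell '.' (not opp) -> no flip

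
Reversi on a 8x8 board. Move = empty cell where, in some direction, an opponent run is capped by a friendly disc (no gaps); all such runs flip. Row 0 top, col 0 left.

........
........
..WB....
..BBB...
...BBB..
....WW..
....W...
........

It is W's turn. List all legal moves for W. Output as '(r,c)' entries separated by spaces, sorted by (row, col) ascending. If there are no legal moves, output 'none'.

Answer: (2,1) (2,4) (3,5) (3,6) (4,2)

Derivation:
(1,2): no bracket -> illegal
(1,3): no bracket -> illegal
(1,4): no bracket -> illegal
(2,1): flips 2 -> legal
(2,4): flips 3 -> legal
(2,5): no bracket -> illegal
(3,1): no bracket -> illegal
(3,5): flips 1 -> legal
(3,6): flips 1 -> legal
(4,1): no bracket -> illegal
(4,2): flips 1 -> legal
(4,6): no bracket -> illegal
(5,2): no bracket -> illegal
(5,3): no bracket -> illegal
(5,6): no bracket -> illegal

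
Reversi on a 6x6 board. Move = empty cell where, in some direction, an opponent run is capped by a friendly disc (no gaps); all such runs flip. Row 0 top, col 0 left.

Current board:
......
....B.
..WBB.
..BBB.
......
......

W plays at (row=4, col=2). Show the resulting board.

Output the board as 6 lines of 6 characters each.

Answer: ......
....B.
..WBB.
..WBB.
..W...
......

Derivation:
Place W at (4,2); scan 8 dirs for brackets.
Dir NW: first cell '.' (not opp) -> no flip
Dir N: opp run (3,2) capped by W -> flip
Dir NE: opp run (3,3) (2,4), next='.' -> no flip
Dir W: first cell '.' (not opp) -> no flip
Dir E: first cell '.' (not opp) -> no flip
Dir SW: first cell '.' (not opp) -> no flip
Dir S: first cell '.' (not opp) -> no flip
Dir SE: first cell '.' (not opp) -> no flip
All flips: (3,2)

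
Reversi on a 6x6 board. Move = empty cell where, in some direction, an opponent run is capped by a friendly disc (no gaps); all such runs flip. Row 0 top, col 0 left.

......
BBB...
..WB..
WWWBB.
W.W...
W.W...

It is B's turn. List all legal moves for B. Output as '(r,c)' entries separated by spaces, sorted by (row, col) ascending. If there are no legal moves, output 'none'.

(1,3): no bracket -> illegal
(2,0): no bracket -> illegal
(2,1): flips 1 -> legal
(4,1): flips 1 -> legal
(4,3): no bracket -> illegal
(5,1): flips 1 -> legal
(5,3): no bracket -> illegal

Answer: (2,1) (4,1) (5,1)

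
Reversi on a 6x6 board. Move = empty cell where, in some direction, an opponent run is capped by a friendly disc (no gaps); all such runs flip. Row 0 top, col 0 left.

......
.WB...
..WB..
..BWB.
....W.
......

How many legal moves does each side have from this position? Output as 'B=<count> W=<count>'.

Answer: B=4 W=6

Derivation:
-- B to move --
(0,0): no bracket -> illegal
(0,1): no bracket -> illegal
(0,2): no bracket -> illegal
(1,0): flips 1 -> legal
(1,3): no bracket -> illegal
(2,0): no bracket -> illegal
(2,1): flips 1 -> legal
(2,4): no bracket -> illegal
(3,1): no bracket -> illegal
(3,5): no bracket -> illegal
(4,2): no bracket -> illegal
(4,3): flips 1 -> legal
(4,5): no bracket -> illegal
(5,3): no bracket -> illegal
(5,4): flips 1 -> legal
(5,5): no bracket -> illegal
B mobility = 4
-- W to move --
(0,1): no bracket -> illegal
(0,2): flips 1 -> legal
(0,3): no bracket -> illegal
(1,3): flips 2 -> legal
(1,4): no bracket -> illegal
(2,1): no bracket -> illegal
(2,4): flips 2 -> legal
(2,5): no bracket -> illegal
(3,1): flips 1 -> legal
(3,5): flips 1 -> legal
(4,1): no bracket -> illegal
(4,2): flips 1 -> legal
(4,3): no bracket -> illegal
(4,5): no bracket -> illegal
W mobility = 6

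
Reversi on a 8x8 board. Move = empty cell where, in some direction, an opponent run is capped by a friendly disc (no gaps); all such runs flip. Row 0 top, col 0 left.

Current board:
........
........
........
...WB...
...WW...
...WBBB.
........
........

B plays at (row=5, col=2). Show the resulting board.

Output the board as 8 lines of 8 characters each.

Answer: ........
........
........
...WB...
...BW...
..BBBBB.
........
........

Derivation:
Place B at (5,2); scan 8 dirs for brackets.
Dir NW: first cell '.' (not opp) -> no flip
Dir N: first cell '.' (not opp) -> no flip
Dir NE: opp run (4,3) capped by B -> flip
Dir W: first cell '.' (not opp) -> no flip
Dir E: opp run (5,3) capped by B -> flip
Dir SW: first cell '.' (not opp) -> no flip
Dir S: first cell '.' (not opp) -> no flip
Dir SE: first cell '.' (not opp) -> no flip
All flips: (4,3) (5,3)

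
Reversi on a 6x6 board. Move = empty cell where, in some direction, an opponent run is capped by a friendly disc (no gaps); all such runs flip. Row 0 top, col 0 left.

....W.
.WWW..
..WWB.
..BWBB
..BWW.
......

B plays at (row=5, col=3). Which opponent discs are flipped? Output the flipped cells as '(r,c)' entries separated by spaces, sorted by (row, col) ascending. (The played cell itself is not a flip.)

Answer: (4,4)

Derivation:
Dir NW: first cell 'B' (not opp) -> no flip
Dir N: opp run (4,3) (3,3) (2,3) (1,3), next='.' -> no flip
Dir NE: opp run (4,4) capped by B -> flip
Dir W: first cell '.' (not opp) -> no flip
Dir E: first cell '.' (not opp) -> no flip
Dir SW: edge -> no flip
Dir S: edge -> no flip
Dir SE: edge -> no flip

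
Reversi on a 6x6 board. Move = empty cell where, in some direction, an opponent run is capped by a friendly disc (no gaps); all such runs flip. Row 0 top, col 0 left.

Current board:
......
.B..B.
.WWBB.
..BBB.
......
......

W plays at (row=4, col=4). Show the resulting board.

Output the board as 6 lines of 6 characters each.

Place W at (4,4); scan 8 dirs for brackets.
Dir NW: opp run (3,3) capped by W -> flip
Dir N: opp run (3,4) (2,4) (1,4), next='.' -> no flip
Dir NE: first cell '.' (not opp) -> no flip
Dir W: first cell '.' (not opp) -> no flip
Dir E: first cell '.' (not opp) -> no flip
Dir SW: first cell '.' (not opp) -> no flip
Dir S: first cell '.' (not opp) -> no flip
Dir SE: first cell '.' (not opp) -> no flip
All flips: (3,3)

Answer: ......
.B..B.
.WWBB.
..BWB.
....W.
......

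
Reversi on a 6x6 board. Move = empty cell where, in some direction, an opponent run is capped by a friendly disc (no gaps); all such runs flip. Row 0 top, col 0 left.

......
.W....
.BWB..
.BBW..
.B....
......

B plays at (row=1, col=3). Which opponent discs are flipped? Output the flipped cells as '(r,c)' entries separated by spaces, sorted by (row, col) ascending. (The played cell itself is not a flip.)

Dir NW: first cell '.' (not opp) -> no flip
Dir N: first cell '.' (not opp) -> no flip
Dir NE: first cell '.' (not opp) -> no flip
Dir W: first cell '.' (not opp) -> no flip
Dir E: first cell '.' (not opp) -> no flip
Dir SW: opp run (2,2) capped by B -> flip
Dir S: first cell 'B' (not opp) -> no flip
Dir SE: first cell '.' (not opp) -> no flip

Answer: (2,2)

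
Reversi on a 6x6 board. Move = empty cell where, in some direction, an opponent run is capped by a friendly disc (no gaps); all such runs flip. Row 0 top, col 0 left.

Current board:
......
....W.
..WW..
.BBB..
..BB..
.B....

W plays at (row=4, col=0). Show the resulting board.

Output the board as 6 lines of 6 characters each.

Place W at (4,0); scan 8 dirs for brackets.
Dir NW: edge -> no flip
Dir N: first cell '.' (not opp) -> no flip
Dir NE: opp run (3,1) capped by W -> flip
Dir W: edge -> no flip
Dir E: first cell '.' (not opp) -> no flip
Dir SW: edge -> no flip
Dir S: first cell '.' (not opp) -> no flip
Dir SE: opp run (5,1), next=edge -> no flip
All flips: (3,1)

Answer: ......
....W.
..WW..
.WBB..
W.BB..
.B....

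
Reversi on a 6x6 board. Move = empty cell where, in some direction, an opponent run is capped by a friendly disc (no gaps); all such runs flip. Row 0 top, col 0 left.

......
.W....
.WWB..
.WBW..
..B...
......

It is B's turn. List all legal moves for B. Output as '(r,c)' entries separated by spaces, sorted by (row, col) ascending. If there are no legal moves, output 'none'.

Answer: (1,0) (1,2) (2,0) (2,4) (3,0) (3,4) (4,3)

Derivation:
(0,0): no bracket -> illegal
(0,1): no bracket -> illegal
(0,2): no bracket -> illegal
(1,0): flips 1 -> legal
(1,2): flips 1 -> legal
(1,3): no bracket -> illegal
(2,0): flips 3 -> legal
(2,4): flips 1 -> legal
(3,0): flips 1 -> legal
(3,4): flips 1 -> legal
(4,0): no bracket -> illegal
(4,1): no bracket -> illegal
(4,3): flips 1 -> legal
(4,4): no bracket -> illegal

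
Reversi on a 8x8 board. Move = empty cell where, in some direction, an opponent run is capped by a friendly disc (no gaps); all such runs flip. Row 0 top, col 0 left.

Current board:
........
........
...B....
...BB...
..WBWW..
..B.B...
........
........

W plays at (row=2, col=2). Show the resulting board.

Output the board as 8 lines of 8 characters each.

Place W at (2,2); scan 8 dirs for brackets.
Dir NW: first cell '.' (not opp) -> no flip
Dir N: first cell '.' (not opp) -> no flip
Dir NE: first cell '.' (not opp) -> no flip
Dir W: first cell '.' (not opp) -> no flip
Dir E: opp run (2,3), next='.' -> no flip
Dir SW: first cell '.' (not opp) -> no flip
Dir S: first cell '.' (not opp) -> no flip
Dir SE: opp run (3,3) capped by W -> flip
All flips: (3,3)

Answer: ........
........
..WB....
...WB...
..WBWW..
..B.B...
........
........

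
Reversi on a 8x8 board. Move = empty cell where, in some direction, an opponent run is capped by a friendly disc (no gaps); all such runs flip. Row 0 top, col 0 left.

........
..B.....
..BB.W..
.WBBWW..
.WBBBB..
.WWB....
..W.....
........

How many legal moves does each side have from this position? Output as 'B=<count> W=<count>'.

Answer: B=13 W=10

Derivation:
-- B to move --
(1,4): no bracket -> illegal
(1,5): flips 2 -> legal
(1,6): flips 2 -> legal
(2,0): flips 1 -> legal
(2,1): no bracket -> illegal
(2,4): flips 1 -> legal
(2,6): flips 1 -> legal
(3,0): flips 1 -> legal
(3,6): flips 2 -> legal
(4,0): flips 2 -> legal
(4,6): no bracket -> illegal
(5,0): flips 3 -> legal
(6,0): flips 1 -> legal
(6,1): flips 1 -> legal
(6,3): no bracket -> illegal
(7,1): flips 1 -> legal
(7,2): flips 2 -> legal
(7,3): no bracket -> illegal
B mobility = 13
-- W to move --
(0,1): flips 2 -> legal
(0,2): flips 4 -> legal
(0,3): no bracket -> illegal
(1,1): no bracket -> illegal
(1,3): flips 1 -> legal
(1,4): flips 2 -> legal
(2,1): no bracket -> illegal
(2,4): flips 2 -> legal
(3,6): no bracket -> illegal
(4,6): flips 4 -> legal
(5,4): flips 2 -> legal
(5,5): flips 1 -> legal
(5,6): flips 1 -> legal
(6,3): no bracket -> illegal
(6,4): flips 2 -> legal
W mobility = 10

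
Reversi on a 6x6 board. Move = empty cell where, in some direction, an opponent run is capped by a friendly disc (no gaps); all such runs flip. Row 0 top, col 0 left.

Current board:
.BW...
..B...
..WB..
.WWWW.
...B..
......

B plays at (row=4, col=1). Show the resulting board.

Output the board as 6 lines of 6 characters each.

Place B at (4,1); scan 8 dirs for brackets.
Dir NW: first cell '.' (not opp) -> no flip
Dir N: opp run (3,1), next='.' -> no flip
Dir NE: opp run (3,2) capped by B -> flip
Dir W: first cell '.' (not opp) -> no flip
Dir E: first cell '.' (not opp) -> no flip
Dir SW: first cell '.' (not opp) -> no flip
Dir S: first cell '.' (not opp) -> no flip
Dir SE: first cell '.' (not opp) -> no flip
All flips: (3,2)

Answer: .BW...
..B...
..WB..
.WBWW.
.B.B..
......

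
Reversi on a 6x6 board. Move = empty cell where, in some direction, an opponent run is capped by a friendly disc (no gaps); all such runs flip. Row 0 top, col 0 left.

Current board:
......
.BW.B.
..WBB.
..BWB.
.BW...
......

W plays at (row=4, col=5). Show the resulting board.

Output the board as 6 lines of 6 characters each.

Answer: ......
.BW.B.
..WWB.
..BWW.
.BW..W
......

Derivation:
Place W at (4,5); scan 8 dirs for brackets.
Dir NW: opp run (3,4) (2,3) capped by W -> flip
Dir N: first cell '.' (not opp) -> no flip
Dir NE: edge -> no flip
Dir W: first cell '.' (not opp) -> no flip
Dir E: edge -> no flip
Dir SW: first cell '.' (not opp) -> no flip
Dir S: first cell '.' (not opp) -> no flip
Dir SE: edge -> no flip
All flips: (2,3) (3,4)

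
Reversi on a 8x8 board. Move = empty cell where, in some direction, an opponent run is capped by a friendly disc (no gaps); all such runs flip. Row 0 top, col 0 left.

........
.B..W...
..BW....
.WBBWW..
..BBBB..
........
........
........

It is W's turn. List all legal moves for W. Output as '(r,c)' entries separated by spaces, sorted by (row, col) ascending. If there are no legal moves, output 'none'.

Answer: (1,3) (2,1) (4,1) (5,2) (5,3) (5,4) (5,5) (5,6)

Derivation:
(0,0): no bracket -> illegal
(0,1): no bracket -> illegal
(0,2): no bracket -> illegal
(1,0): no bracket -> illegal
(1,2): no bracket -> illegal
(1,3): flips 1 -> legal
(2,0): no bracket -> illegal
(2,1): flips 1 -> legal
(2,4): no bracket -> illegal
(3,6): no bracket -> illegal
(4,1): flips 1 -> legal
(4,6): no bracket -> illegal
(5,1): no bracket -> illegal
(5,2): flips 1 -> legal
(5,3): flips 4 -> legal
(5,4): flips 1 -> legal
(5,5): flips 1 -> legal
(5,6): flips 1 -> legal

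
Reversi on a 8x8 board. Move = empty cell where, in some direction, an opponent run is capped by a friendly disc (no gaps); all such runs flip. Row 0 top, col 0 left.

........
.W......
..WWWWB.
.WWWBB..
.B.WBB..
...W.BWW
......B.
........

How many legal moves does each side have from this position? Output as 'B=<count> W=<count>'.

Answer: B=13 W=11

Derivation:
-- B to move --
(0,0): flips 3 -> legal
(0,1): no bracket -> illegal
(0,2): no bracket -> illegal
(1,0): no bracket -> illegal
(1,2): flips 1 -> legal
(1,3): flips 1 -> legal
(1,4): flips 3 -> legal
(1,5): flips 1 -> legal
(1,6): flips 1 -> legal
(2,0): no bracket -> illegal
(2,1): flips 5 -> legal
(3,0): flips 3 -> legal
(3,6): no bracket -> illegal
(4,0): no bracket -> illegal
(4,2): flips 1 -> legal
(4,6): flips 1 -> legal
(4,7): no bracket -> illegal
(5,2): flips 1 -> legal
(5,4): no bracket -> illegal
(6,2): flips 1 -> legal
(6,3): no bracket -> illegal
(6,4): no bracket -> illegal
(6,5): no bracket -> illegal
(6,7): flips 1 -> legal
B mobility = 13
-- W to move --
(1,5): no bracket -> illegal
(1,6): no bracket -> illegal
(1,7): flips 3 -> legal
(2,7): flips 1 -> legal
(3,0): no bracket -> illegal
(3,6): flips 2 -> legal
(3,7): no bracket -> illegal
(4,0): no bracket -> illegal
(4,2): no bracket -> illegal
(4,6): flips 3 -> legal
(5,0): flips 1 -> legal
(5,1): flips 1 -> legal
(5,2): no bracket -> illegal
(5,4): flips 3 -> legal
(6,4): no bracket -> illegal
(6,5): flips 3 -> legal
(6,7): no bracket -> illegal
(7,5): flips 1 -> legal
(7,6): flips 1 -> legal
(7,7): flips 3 -> legal
W mobility = 11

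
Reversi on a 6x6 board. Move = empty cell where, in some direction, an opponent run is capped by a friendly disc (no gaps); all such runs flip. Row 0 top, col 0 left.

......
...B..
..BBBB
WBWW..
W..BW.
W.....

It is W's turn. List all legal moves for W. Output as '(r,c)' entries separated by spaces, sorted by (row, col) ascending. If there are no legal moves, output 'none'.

(0,2): no bracket -> illegal
(0,3): flips 2 -> legal
(0,4): flips 3 -> legal
(1,1): flips 1 -> legal
(1,2): flips 1 -> legal
(1,4): flips 1 -> legal
(1,5): flips 1 -> legal
(2,0): no bracket -> illegal
(2,1): no bracket -> illegal
(3,4): no bracket -> illegal
(3,5): no bracket -> illegal
(4,1): no bracket -> illegal
(4,2): flips 1 -> legal
(5,2): no bracket -> illegal
(5,3): flips 1 -> legal
(5,4): flips 1 -> legal

Answer: (0,3) (0,4) (1,1) (1,2) (1,4) (1,5) (4,2) (5,3) (5,4)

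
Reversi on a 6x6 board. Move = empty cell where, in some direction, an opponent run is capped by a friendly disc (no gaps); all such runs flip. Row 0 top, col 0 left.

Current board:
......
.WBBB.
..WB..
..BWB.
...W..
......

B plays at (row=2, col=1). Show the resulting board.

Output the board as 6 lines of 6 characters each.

Answer: ......
.WBBB.
.BBB..
..BWB.
...W..
......

Derivation:
Place B at (2,1); scan 8 dirs for brackets.
Dir NW: first cell '.' (not opp) -> no flip
Dir N: opp run (1,1), next='.' -> no flip
Dir NE: first cell 'B' (not opp) -> no flip
Dir W: first cell '.' (not opp) -> no flip
Dir E: opp run (2,2) capped by B -> flip
Dir SW: first cell '.' (not opp) -> no flip
Dir S: first cell '.' (not opp) -> no flip
Dir SE: first cell 'B' (not opp) -> no flip
All flips: (2,2)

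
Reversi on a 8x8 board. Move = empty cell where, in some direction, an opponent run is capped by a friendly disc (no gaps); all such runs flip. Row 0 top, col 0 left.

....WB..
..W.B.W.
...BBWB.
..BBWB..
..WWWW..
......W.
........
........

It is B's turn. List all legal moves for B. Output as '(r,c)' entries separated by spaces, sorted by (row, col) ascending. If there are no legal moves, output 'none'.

(0,1): flips 1 -> legal
(0,2): no bracket -> illegal
(0,3): flips 1 -> legal
(0,6): flips 1 -> legal
(0,7): no bracket -> illegal
(1,1): no bracket -> illegal
(1,3): no bracket -> illegal
(1,5): flips 1 -> legal
(1,7): no bracket -> illegal
(2,1): no bracket -> illegal
(2,2): no bracket -> illegal
(2,7): flips 1 -> legal
(3,1): no bracket -> illegal
(3,6): flips 1 -> legal
(4,1): no bracket -> illegal
(4,6): no bracket -> illegal
(4,7): no bracket -> illegal
(5,1): flips 1 -> legal
(5,2): flips 1 -> legal
(5,3): flips 2 -> legal
(5,4): flips 3 -> legal
(5,5): flips 2 -> legal
(5,7): no bracket -> illegal
(6,5): no bracket -> illegal
(6,6): no bracket -> illegal
(6,7): flips 3 -> legal

Answer: (0,1) (0,3) (0,6) (1,5) (2,7) (3,6) (5,1) (5,2) (5,3) (5,4) (5,5) (6,7)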